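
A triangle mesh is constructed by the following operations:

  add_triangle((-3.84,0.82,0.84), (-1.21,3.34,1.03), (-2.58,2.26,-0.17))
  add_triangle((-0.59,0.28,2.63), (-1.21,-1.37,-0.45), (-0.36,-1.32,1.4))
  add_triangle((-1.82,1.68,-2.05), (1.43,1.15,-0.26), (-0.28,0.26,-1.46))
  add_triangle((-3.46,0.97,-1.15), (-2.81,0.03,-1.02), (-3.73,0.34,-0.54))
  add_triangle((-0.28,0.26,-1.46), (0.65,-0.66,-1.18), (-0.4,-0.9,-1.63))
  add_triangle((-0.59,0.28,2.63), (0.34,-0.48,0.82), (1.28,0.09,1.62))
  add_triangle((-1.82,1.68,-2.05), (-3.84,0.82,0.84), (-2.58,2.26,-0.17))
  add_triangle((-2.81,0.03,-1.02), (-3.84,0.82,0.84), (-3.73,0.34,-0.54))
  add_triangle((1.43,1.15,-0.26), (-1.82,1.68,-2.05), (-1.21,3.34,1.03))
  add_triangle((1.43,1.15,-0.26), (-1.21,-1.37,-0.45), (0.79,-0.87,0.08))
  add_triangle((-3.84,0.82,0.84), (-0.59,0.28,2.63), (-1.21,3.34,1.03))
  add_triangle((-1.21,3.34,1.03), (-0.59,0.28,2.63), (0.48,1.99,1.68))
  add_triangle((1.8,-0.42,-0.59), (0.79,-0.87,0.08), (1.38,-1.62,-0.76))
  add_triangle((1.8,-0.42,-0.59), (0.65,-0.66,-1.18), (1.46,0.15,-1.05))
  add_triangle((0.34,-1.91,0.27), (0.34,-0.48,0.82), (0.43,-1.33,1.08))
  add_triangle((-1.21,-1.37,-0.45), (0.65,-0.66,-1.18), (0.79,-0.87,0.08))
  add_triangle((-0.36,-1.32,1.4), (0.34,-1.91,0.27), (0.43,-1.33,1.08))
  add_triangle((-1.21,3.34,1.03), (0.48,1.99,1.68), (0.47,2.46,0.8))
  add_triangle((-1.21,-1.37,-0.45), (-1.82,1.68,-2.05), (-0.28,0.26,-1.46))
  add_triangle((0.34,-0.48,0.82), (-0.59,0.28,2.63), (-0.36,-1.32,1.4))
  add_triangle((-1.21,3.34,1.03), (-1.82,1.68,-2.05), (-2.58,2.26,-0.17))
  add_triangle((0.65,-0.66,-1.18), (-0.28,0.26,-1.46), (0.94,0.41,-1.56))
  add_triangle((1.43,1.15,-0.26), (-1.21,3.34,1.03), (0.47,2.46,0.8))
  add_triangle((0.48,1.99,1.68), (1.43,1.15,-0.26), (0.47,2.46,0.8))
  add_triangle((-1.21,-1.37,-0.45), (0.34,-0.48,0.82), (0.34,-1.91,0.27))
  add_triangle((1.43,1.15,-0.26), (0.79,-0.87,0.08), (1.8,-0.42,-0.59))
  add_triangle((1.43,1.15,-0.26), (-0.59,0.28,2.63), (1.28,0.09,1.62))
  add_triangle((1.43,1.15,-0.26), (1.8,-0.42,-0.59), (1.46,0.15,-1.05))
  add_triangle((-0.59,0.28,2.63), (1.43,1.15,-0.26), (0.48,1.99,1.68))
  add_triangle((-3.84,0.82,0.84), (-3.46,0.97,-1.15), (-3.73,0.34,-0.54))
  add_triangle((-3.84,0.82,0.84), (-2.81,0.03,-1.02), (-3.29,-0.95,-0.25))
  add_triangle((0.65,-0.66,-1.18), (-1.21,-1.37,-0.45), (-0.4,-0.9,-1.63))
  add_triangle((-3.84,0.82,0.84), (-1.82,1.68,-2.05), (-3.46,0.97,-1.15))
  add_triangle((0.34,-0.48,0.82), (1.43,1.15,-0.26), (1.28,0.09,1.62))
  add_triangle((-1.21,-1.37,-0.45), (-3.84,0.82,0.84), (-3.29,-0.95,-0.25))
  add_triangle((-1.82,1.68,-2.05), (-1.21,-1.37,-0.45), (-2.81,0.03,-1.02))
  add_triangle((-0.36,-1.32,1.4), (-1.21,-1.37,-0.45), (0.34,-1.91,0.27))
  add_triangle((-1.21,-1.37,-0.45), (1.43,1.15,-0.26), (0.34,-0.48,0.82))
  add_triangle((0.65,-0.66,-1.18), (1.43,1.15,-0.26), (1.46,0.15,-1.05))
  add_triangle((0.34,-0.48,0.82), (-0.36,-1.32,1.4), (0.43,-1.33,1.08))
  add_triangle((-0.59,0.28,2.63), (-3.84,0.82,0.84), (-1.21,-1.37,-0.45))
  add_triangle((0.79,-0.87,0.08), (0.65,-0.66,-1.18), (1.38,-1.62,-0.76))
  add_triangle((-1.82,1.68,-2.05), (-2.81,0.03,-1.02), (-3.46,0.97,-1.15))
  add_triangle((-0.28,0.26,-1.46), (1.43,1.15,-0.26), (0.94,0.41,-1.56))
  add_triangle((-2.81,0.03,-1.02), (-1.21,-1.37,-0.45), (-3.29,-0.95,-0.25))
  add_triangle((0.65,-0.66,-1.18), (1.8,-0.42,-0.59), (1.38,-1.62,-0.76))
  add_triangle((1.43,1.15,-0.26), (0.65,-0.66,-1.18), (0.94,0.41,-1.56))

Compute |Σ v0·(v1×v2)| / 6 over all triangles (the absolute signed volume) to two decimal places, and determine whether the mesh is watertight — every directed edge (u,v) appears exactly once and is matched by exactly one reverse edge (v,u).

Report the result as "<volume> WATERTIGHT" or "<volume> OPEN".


Per-triangle v0·(v1×v2)/6:
  t1: +2.2855
  t2: +0.8175
  t3: +0.8567
  t4: +0.3408
  t5: +0.2723
  t6: +0.3897
  t7: +2.0708
  t8: +0.0171
  t9: +3.0543
  t10: -0.2615
  t11: +4.8570
  t12: +1.9905
  t13: +0.1953
  t14: +0.2295
  t15: +0.0260
  t16: +0.4457
  t17: +0.2436
  t18: +0.7803
  t19: +0.8630
  t20: +0.3488
  t21: +1.9332
  t22: +0.2906
  t23: +0.5083
  t24: +0.5385
  t25: -0.2959
  t26: +0.1938
  t27: +0.8979
  t28: +0.2851
  t29: +0.6466
  t30: +0.7577
  t31: +1.3751
  t32: +0.2888
  t33: +1.2138
  t34: +0.1353
  t35: +0.2547
  t36: +0.9082
  t37: +0.6835
  t38: +0.2037
  t39: +0.0380
  t40: +0.0885
  t41: +2.5359
  t42: -0.0231
  t43: +0.6895
  t44: +0.2852
  t45: +0.6165
  t46: +0.3296
  t47: +0.3040
Σ = +35.5061 → |volume| = 35.51

Directed edges: 141 total; 3 unmatched, e.g. (-0.4,-0.9,-1.63)→(-0.28,0.26,-1.46) → open.

35.51 OPEN


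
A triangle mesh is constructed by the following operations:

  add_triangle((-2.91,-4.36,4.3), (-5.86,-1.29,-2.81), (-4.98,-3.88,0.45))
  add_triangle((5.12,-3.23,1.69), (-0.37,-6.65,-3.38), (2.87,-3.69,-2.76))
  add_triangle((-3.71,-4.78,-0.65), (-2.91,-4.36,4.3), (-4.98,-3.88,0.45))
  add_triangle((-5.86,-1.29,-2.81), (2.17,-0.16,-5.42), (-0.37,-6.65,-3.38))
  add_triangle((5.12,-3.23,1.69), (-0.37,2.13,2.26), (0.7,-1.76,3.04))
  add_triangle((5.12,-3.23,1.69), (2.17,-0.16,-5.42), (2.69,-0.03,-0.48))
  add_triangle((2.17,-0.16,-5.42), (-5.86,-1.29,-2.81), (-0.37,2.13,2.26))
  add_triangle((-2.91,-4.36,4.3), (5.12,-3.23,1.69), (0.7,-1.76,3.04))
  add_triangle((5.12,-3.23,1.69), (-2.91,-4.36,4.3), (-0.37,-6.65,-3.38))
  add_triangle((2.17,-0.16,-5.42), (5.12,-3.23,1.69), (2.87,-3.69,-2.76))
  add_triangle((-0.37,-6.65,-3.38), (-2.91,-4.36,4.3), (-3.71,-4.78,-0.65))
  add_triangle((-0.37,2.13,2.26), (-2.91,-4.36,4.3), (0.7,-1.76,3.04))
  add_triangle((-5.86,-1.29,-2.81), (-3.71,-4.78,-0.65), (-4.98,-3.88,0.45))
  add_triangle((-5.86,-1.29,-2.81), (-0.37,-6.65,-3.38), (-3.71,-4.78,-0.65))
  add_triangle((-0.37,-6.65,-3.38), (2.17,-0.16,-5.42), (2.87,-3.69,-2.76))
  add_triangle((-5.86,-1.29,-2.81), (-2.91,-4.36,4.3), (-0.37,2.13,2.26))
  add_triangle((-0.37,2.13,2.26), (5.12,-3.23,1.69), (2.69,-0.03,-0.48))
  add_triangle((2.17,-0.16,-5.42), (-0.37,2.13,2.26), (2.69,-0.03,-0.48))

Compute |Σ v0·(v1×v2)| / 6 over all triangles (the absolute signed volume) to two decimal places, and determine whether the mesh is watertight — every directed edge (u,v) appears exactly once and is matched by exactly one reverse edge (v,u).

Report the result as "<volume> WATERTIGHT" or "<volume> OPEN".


269.21 WATERTIGHT

Per-triangle v0·(v1×v2)/6:
  t1: +5.1750
  t2: +16.5513
  t3: +8.0425
  t4: +39.4517
  t5: +7.2260
  t6: +7.3177
  t7: +12.4358
  t8: +8.9329
  t9: +48.1242
  t10: +13.6659
  t11: +19.6118
  t12: +7.6384
  t13: +7.9159
  t14: +19.6396
  t15: +16.0607
  t16: +21.1555
  t17: +5.6025
  t18: +4.6632
Σ = +269.2107 → |volume| = 269.21

Directed edges: 54 total, each appears once with its reverse present → watertight.


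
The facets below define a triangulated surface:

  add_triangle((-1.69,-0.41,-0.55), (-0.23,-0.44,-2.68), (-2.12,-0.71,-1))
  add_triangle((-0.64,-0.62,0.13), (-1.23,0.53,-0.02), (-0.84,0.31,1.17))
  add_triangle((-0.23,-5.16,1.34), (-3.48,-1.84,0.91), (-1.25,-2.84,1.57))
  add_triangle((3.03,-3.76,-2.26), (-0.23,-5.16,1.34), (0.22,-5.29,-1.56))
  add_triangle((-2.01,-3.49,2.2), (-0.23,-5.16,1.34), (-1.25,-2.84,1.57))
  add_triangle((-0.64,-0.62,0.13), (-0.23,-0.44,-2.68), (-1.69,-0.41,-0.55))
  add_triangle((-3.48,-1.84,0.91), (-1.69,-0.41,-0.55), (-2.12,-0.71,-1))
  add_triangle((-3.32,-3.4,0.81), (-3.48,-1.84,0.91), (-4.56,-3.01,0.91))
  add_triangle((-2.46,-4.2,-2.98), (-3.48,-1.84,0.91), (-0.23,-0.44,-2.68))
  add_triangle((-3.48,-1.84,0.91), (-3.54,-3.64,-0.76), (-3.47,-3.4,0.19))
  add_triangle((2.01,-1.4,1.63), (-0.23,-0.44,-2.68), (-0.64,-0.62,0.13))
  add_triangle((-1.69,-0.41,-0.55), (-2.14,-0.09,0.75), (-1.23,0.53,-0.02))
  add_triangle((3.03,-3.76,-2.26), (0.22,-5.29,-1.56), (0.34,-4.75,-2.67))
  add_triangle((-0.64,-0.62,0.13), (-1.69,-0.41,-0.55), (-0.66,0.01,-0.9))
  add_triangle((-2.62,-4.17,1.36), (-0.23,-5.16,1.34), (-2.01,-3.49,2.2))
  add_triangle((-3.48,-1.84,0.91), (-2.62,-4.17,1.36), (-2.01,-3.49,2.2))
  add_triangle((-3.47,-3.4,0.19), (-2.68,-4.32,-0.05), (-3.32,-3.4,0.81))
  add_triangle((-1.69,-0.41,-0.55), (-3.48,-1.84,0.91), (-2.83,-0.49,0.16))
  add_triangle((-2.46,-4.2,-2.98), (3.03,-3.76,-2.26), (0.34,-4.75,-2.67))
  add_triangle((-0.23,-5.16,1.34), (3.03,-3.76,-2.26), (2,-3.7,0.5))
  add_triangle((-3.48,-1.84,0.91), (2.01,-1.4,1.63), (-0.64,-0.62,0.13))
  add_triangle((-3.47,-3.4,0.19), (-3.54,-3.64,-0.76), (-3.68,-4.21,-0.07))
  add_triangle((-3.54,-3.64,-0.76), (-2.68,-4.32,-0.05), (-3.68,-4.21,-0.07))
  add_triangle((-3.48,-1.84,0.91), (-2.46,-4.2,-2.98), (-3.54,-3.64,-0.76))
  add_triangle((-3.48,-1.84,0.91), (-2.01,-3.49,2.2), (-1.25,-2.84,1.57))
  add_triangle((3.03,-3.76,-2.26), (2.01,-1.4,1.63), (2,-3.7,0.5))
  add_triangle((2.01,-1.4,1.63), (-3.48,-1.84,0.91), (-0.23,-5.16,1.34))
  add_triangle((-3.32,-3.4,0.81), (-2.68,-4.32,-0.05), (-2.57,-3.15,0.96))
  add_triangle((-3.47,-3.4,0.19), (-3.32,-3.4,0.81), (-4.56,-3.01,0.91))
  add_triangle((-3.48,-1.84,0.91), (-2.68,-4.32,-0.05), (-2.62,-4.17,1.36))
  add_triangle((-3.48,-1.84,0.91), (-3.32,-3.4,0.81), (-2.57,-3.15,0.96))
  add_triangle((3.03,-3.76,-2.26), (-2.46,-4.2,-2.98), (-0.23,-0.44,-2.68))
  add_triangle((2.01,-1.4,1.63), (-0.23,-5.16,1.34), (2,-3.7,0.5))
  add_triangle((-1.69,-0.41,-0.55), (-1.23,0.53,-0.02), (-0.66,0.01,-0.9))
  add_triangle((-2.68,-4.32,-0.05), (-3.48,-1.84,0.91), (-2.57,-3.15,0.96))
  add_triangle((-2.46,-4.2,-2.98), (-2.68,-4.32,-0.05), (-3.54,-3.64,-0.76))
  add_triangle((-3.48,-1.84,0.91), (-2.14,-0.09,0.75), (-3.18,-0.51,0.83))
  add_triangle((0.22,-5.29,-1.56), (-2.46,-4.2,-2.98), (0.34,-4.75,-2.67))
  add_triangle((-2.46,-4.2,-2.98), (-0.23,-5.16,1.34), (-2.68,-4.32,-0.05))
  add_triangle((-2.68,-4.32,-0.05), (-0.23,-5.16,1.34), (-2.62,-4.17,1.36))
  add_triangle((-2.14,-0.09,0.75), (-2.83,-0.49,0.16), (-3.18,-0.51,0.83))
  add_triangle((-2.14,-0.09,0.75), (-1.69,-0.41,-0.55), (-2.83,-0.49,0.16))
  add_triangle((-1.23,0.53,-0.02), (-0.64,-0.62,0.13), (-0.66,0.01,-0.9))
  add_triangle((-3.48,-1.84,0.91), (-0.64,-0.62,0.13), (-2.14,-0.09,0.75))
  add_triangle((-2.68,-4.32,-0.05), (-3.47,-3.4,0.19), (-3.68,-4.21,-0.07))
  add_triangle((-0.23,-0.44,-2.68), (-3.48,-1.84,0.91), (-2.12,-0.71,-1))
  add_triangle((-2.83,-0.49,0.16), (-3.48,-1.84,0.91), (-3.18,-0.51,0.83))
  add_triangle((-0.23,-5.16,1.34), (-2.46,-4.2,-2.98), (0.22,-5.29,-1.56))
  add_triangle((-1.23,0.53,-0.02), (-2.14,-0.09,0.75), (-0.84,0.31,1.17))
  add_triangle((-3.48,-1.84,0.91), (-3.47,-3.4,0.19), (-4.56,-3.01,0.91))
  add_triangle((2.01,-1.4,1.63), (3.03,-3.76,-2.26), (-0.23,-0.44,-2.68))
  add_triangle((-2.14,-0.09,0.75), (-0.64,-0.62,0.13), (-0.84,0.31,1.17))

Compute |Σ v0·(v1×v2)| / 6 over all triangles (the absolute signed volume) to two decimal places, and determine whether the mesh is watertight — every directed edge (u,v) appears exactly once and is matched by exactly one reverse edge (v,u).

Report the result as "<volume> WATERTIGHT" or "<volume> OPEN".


Per-triangle v0·(v1×v2)/6:
  t1: +0.1100
  t2: -0.2159
  t3: -2.0152
  t4: +6.7990
  t5: +0.0778
  t6: -0.3776
  t7: +0.1995
  t8: +0.2492
  t9: +3.9387
  t10: +0.7946
  t11: -1.0207
  t12: +0.2915
  t13: +3.0711
  t14: +0.0735
  t15: +2.2662
  t16: +1.7543
  t17: +0.6322
  t18: +0.4163
  t19: +1.6734
  t20: +4.7584
  t21: -0.4054
  t22: +0.3064
  t23: +0.5325
  t24: +0.8814
  t25: -0.3661
  t26: +3.0256
  t27: +4.4711
  t28: +0.4920
  t29: +0.5858
  t30: +2.3490
  t31: +0.3351
  t32: +8.6803
  t33: +3.1793
  t34: +0.1781
  t35: -1.2648
  t36: +2.7807
  t37: +0.1303
  t38: +3.1671
  t39: +6.4175
  t40: +3.0459
  t41: +0.0740
  t42: +0.0506
  t43: -0.1712
  t44: +0.0085
  t45: +0.1972
  t46: +0.9401
  t47: +0.3932
  t48: +7.3300
  t49: +0.2372
  t50: -0.0072
  t51: +0.4294
  t52: +0.1736
Σ = +71.6535 → |volume| = 71.65

Directed edges: 156 total, each appears once with its reverse present → watertight.

71.65 WATERTIGHT


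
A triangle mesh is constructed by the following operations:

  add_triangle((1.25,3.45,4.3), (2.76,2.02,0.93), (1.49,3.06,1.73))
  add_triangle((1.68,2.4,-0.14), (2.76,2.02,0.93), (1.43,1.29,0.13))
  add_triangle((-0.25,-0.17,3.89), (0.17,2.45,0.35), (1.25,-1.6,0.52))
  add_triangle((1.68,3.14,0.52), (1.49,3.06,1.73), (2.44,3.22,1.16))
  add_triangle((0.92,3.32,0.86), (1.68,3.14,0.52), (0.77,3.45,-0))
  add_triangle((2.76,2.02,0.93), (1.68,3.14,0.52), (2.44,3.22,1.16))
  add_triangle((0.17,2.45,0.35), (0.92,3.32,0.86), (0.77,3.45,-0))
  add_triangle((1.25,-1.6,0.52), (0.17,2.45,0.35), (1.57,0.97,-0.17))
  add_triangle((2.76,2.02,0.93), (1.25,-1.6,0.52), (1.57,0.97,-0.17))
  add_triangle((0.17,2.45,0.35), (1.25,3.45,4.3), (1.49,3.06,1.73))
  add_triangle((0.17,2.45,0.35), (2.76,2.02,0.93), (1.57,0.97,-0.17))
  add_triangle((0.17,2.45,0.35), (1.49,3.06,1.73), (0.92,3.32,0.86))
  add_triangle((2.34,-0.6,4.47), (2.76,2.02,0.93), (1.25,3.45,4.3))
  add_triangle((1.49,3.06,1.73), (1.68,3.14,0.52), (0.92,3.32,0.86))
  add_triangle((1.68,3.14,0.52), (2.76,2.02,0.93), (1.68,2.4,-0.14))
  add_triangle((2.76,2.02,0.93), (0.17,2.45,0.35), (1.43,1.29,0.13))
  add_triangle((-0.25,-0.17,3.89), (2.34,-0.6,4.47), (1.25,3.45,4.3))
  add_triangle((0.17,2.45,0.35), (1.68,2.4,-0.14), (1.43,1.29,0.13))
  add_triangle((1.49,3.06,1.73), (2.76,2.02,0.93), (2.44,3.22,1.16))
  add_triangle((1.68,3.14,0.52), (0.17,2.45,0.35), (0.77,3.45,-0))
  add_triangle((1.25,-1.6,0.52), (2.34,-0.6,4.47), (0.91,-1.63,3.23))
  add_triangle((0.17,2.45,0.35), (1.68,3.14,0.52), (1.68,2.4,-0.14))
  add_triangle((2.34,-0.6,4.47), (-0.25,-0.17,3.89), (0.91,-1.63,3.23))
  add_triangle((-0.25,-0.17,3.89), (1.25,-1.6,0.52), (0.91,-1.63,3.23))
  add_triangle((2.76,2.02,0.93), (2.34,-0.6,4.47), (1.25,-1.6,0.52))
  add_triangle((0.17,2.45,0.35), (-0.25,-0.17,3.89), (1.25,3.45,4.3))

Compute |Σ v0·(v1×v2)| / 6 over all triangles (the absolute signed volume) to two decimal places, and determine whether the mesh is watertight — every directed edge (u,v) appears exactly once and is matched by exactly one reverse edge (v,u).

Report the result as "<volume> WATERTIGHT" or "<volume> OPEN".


30.03 WATERTIGHT

Per-triangle v0·(v1×v2)/6:
  t1: +2.0821
  t2: +0.1104
  t3: -2.2482
  t4: +0.5074
  t5: +0.4307
  t6: +0.3273
  t7: +0.2224
  t8: -0.6308
  t9: +0.8168
  t10: +1.4527
  t11: +0.7237
  t12: +0.1628
  t13: +8.4195
  t14: +0.5243
  t15: +0.5957
  t16: -0.4092
  t17: +6.5971
  t18: -0.2308
  t19: +0.5041
  t20: -0.3097
  t21: +1.7617
  t22: +0.3324
  t23: +2.2428
  t24: -0.0960
  t25: +4.1538
  t26: +1.9856
Σ = +30.0287 → |volume| = 30.03

Directed edges: 78 total, each appears once with its reverse present → watertight.


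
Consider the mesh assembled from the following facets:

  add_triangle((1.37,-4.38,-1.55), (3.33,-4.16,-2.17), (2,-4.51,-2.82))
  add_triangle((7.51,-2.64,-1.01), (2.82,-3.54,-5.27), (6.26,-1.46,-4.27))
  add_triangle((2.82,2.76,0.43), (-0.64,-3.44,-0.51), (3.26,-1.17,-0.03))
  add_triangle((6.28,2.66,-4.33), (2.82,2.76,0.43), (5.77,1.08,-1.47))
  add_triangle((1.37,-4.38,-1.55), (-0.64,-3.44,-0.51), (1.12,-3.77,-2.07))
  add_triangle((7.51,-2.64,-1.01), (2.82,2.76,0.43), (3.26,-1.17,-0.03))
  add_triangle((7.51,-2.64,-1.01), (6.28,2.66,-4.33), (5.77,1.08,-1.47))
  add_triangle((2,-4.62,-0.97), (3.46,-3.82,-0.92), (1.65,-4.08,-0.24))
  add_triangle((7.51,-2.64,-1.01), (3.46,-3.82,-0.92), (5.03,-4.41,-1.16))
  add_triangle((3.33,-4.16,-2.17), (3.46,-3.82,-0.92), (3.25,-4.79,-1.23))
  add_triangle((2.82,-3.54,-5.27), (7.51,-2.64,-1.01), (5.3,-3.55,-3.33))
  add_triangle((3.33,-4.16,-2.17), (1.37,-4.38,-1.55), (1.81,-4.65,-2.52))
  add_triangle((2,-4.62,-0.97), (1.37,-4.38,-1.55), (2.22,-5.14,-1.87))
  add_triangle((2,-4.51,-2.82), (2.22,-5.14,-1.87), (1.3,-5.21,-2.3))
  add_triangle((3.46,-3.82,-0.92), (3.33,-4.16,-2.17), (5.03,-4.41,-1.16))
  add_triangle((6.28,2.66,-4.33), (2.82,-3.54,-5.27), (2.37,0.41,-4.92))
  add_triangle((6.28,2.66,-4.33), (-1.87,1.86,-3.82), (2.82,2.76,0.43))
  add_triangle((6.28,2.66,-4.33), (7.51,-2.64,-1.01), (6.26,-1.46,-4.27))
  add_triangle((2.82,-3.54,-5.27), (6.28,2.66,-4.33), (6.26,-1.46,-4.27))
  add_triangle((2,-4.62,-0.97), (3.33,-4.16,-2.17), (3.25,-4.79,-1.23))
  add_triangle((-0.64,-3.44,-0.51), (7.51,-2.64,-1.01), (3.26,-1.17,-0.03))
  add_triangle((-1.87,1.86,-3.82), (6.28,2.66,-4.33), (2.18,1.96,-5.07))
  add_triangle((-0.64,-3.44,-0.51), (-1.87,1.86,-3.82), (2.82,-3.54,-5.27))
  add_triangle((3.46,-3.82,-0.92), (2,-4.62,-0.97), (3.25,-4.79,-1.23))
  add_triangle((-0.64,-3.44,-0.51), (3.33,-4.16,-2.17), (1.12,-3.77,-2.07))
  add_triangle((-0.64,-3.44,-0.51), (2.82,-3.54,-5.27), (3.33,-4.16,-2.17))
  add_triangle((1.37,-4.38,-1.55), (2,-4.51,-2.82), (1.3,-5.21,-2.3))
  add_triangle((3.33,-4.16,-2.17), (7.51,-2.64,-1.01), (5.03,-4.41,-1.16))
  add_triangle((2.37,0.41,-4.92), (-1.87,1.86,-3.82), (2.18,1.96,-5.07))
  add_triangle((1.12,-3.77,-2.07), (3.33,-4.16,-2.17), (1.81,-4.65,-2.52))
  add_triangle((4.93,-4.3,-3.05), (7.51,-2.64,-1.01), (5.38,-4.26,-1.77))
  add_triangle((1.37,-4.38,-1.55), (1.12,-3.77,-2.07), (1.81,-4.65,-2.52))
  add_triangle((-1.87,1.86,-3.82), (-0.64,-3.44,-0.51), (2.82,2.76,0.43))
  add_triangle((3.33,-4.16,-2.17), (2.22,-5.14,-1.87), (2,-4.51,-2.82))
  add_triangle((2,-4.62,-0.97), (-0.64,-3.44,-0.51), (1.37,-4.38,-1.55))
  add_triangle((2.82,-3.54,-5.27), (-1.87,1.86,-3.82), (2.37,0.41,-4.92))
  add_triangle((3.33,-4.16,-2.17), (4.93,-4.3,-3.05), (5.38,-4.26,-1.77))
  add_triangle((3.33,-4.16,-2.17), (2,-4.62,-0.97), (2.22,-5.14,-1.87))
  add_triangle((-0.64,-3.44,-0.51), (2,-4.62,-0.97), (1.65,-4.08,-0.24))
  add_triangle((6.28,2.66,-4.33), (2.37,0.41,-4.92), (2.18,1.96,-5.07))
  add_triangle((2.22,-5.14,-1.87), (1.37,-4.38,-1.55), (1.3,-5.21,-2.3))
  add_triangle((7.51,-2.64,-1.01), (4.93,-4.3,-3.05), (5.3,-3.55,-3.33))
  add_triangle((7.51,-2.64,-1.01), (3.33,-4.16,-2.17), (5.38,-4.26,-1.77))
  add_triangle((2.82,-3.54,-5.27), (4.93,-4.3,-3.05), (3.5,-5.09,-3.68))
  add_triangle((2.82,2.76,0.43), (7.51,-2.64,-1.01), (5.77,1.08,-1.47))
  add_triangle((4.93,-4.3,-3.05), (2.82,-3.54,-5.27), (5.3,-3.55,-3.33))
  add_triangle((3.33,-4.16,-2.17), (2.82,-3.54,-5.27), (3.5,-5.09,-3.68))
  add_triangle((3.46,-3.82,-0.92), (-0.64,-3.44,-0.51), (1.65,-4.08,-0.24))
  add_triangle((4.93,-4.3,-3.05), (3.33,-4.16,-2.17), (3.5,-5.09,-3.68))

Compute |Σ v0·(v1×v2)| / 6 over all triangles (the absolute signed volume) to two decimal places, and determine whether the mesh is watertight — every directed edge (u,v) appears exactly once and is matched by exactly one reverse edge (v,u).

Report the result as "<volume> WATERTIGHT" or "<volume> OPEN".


Per-triangle v0·(v1×v2)/6:
  t1: -1.5125
  t2: +15.4696
  t3: -0.1482
  t4: +7.4999
  t5: +0.9524
  t6: +1.9421
  t7: +9.3320
  t8: +0.8471
  t9: +0.0724
  t10: +0.7883
  t11: +1.9772
  t12: +1.1140
  t13: +0.3179
  t14: +0.9780
  t15: +0.7975
  t16: +14.2159
  t17: +14.9630
  t18: +17.6553
  t19: +14.5405
  t20: +0.9104
  t21: +1.8915
  t22: +4.3575
  t23: +14.1975
  t24: +0.2051
  t25: -1.9334
  t26: +8.0673
  t27: -0.4908
  t28: +3.8853
  t29: +4.3460
  t30: +0.0129
  t31: +3.7149
  t32: +0.2288
  t33: -5.3898
  t34: +1.5196
  t35: +1.1195
  t36: +11.7501
  t37: +1.5687
  t38: +0.9362
  t39: +0.9919
  t40: +5.7823
  t41: +0.2162
  t42: +3.3691
  t43: -1.1905
  t44: +4.5567
  t45: +6.4071
  t46: +3.1527
  t47: -1.3538
  t48: -1.3610
  t49: +1.3787
Σ = +174.6490 → |volume| = 174.65

Directed edges: 147 total; 3 unmatched, e.g. (7.51,-2.64,-1.01)→(3.46,-3.82,-0.92) → open.

174.65 OPEN


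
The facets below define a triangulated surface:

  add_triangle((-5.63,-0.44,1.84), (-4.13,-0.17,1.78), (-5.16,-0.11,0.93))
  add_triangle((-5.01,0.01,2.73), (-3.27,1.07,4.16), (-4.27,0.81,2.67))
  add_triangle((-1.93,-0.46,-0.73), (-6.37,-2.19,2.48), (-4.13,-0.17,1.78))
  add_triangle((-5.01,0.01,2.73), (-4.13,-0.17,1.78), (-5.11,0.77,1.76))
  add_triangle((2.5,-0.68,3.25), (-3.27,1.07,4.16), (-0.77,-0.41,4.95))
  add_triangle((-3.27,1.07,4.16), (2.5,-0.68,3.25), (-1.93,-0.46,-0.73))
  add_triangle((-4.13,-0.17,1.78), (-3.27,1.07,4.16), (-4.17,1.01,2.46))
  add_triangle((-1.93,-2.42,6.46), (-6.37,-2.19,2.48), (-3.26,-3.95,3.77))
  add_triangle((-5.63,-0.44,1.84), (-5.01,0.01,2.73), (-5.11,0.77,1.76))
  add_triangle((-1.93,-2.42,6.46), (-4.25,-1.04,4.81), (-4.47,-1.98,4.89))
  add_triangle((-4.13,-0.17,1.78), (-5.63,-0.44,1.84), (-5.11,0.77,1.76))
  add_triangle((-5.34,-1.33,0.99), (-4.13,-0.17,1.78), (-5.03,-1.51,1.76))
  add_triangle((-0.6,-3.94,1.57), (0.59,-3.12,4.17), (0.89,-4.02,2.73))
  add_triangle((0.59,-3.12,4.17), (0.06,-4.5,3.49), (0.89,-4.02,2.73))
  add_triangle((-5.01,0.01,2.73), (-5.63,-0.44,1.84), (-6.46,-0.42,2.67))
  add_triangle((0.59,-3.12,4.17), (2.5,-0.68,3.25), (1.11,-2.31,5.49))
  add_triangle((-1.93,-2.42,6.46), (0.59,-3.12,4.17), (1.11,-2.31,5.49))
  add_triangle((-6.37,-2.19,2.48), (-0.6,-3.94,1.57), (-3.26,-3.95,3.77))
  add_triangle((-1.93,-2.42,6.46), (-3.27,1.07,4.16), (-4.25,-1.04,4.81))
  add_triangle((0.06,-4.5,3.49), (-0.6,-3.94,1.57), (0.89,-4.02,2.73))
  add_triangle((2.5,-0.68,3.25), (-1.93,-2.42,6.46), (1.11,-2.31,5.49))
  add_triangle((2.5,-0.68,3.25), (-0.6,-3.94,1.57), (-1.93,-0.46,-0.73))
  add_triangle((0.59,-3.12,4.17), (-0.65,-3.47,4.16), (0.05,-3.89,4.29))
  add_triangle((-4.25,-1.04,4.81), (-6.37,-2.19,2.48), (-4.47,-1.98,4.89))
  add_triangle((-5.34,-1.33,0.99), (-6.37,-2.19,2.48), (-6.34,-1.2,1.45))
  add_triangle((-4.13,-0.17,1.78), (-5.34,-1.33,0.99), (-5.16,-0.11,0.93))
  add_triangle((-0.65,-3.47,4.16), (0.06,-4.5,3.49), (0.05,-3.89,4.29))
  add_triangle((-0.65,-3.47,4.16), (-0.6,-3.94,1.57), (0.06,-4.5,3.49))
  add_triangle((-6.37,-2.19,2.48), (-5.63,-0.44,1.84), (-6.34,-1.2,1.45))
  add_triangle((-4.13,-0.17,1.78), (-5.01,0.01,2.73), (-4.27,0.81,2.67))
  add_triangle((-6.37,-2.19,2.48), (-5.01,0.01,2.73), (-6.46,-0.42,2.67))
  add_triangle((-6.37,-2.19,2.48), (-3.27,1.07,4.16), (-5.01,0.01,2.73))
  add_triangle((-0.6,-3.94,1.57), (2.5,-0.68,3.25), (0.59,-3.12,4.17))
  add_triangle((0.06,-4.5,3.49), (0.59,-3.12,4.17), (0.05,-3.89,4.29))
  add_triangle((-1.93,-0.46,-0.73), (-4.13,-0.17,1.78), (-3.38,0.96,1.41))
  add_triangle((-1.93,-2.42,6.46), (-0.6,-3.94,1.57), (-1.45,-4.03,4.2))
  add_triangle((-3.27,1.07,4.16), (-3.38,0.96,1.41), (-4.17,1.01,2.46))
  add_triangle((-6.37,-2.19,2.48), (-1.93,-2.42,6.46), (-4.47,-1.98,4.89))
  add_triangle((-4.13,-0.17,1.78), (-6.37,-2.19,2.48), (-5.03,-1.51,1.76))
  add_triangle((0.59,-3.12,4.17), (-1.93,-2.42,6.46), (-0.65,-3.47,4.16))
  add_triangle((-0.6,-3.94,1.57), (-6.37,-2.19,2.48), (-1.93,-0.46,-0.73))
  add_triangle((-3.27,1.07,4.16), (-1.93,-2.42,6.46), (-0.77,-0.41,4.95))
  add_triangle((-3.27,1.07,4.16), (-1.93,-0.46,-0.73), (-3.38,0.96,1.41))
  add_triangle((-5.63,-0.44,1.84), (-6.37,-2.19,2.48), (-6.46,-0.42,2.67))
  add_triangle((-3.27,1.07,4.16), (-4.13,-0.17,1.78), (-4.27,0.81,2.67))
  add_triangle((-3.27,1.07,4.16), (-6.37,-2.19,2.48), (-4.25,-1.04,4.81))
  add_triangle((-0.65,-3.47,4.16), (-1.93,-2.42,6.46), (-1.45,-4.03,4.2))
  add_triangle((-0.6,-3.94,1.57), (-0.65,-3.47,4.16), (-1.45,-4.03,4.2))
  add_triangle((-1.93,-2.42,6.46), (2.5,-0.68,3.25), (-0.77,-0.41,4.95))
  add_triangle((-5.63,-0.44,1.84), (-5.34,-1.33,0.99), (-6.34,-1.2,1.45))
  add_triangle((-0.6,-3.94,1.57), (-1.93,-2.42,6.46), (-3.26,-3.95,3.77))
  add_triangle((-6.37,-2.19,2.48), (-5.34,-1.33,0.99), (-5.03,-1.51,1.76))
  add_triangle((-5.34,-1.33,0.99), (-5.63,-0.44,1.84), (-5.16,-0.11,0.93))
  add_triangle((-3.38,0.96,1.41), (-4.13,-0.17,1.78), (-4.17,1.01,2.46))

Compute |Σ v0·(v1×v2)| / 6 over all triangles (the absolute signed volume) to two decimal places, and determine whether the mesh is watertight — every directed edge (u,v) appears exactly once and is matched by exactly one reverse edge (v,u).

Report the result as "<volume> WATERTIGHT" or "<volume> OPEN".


91.75 WATERTIGHT

Per-triangle v0·(v1×v2)/6:
  t1: +0.2268
  t2: +1.2867
  t3: +2.0029
  t4: -0.4510
  t5: +2.6186
  t6: -3.5857
  t7: +1.6878
  t8: +12.4834
  t9: +1.1650
  t10: +2.9170
  t11: -0.4592
  t12: -0.8645
  t13: -2.0980
  t14: +1.2574
  t15: +0.1235
  t16: +2.1432
  t17: +4.1121
  t18: +5.8990
  t19: +6.2975
  t20: +1.1217
  t21: +2.5384
  t22: -2.0771
  t23: +0.4472
  t24: +2.8931
  t25: +0.5857
  t26: -1.0812
  t27: +0.6628
  t28: +1.4947
  t29: +1.2509
  t30: +0.2638
  t31: +1.2054
  t32: +3.4940
  t33: +2.9201
  t34: +0.5261
  t35: +1.1939
  t36: -0.3581
  t37: +0.3320
  t38: +3.1874
  t39: -0.3032
  t40: +2.7841
  t41: +5.5834
  t42: +5.1584
  t43: -1.4657
  t44: +0.9189
  t45: -1.1785
  t46: +6.0598
  t47: +1.9698
  t48: +1.3181
  t49: +4.9874
  t50: -0.0335
  t51: +7.3423
  t52: -0.1470
  t53: +0.8556
  t54: +0.5395
Σ = +91.7523 → |volume| = 91.75

Directed edges: 162 total, each appears once with its reverse present → watertight.


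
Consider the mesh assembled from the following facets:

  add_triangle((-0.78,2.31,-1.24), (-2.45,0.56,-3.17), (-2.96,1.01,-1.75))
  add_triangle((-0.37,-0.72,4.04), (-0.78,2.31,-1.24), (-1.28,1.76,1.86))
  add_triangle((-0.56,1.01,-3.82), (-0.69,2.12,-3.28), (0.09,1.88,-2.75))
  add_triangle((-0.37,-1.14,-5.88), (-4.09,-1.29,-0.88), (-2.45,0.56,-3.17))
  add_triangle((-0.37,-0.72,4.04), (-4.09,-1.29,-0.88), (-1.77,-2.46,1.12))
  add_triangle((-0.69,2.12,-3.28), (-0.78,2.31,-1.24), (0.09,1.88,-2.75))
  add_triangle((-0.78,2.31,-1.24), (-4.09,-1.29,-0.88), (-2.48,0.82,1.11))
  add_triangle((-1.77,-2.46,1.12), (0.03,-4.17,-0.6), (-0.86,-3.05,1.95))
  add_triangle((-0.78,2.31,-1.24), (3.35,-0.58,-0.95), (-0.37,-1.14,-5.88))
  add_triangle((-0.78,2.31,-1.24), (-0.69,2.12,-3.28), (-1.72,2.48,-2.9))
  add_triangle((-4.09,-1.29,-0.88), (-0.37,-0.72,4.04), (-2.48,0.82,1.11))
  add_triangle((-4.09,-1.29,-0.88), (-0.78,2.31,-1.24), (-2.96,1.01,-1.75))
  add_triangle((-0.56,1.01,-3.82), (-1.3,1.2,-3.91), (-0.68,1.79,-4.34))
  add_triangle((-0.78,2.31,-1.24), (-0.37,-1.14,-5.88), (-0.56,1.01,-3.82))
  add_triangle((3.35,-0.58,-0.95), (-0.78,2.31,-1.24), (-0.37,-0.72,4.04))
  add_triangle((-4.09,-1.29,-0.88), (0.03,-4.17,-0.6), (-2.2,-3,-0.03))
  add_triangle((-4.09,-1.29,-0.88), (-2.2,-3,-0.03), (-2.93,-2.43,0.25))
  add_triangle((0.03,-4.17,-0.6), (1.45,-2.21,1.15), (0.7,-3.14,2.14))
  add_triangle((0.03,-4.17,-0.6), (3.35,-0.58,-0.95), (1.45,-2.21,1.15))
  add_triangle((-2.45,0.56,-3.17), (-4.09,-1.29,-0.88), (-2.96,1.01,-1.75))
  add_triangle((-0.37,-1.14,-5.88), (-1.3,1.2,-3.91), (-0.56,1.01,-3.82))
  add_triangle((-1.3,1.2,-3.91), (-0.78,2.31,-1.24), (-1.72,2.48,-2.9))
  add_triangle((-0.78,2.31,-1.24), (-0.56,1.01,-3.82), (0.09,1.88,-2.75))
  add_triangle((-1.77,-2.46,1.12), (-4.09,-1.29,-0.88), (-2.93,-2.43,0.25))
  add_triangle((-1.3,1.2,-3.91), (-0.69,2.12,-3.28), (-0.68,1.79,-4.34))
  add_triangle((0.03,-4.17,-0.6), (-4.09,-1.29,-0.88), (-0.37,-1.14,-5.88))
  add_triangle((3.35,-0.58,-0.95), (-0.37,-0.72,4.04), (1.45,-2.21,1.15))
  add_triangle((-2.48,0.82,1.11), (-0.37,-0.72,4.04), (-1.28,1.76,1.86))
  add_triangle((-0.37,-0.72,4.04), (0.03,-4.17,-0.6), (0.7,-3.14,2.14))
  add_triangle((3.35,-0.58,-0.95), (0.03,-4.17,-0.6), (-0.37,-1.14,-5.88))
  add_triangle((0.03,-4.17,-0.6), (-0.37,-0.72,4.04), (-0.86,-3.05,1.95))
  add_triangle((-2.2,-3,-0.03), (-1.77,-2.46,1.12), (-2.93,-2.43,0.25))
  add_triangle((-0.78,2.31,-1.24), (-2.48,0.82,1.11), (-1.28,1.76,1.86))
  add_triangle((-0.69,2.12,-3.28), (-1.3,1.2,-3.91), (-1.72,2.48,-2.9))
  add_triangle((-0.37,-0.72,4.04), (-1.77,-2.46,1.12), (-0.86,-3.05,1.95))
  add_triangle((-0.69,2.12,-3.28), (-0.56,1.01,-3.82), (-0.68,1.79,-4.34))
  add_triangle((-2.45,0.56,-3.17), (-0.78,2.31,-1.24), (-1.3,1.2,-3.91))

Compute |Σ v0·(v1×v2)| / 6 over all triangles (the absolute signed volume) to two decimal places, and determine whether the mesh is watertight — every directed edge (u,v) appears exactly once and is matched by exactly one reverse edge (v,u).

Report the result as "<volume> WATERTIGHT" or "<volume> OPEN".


99.89 OPEN

Per-triangle v0·(v1×v2)/6:
  t1: +1.8418
  t2: +0.3025
  t3: +0.5469
  t4: +7.1131
  t5: +4.7232
  t6: +0.5804
  t7: +4.0347
  t8: +2.0646
  t9: +8.2501
  t10: +0.7435
  t11: +5.1752
  t12: +0.5190
  t13: +0.2927
  t14: -0.4054
  t15: +4.1389
  t16: +2.2165
  t17: +0.9289
  t18: +1.8921
  t19: +4.2773
  t20: +2.4902
  t21: +1.1948
  t22: -0.5693
  t23: -1.0614
  t24: +0.3993
  t25: +0.4340
  t26: +16.1023
  t27: +3.6205
  t28: +2.5889
  t29: +2.6266
  t30: +13.5194
  t31: +1.9169
  t32: +0.6617
  t33: +1.9698
  t34: +0.9634
  t35: +1.9971
  t36: -0.0507
  t37: +1.8542
Σ = +99.8935 → |volume| = 99.89

Directed edges: 111 total; 9 unmatched, e.g. (-2.45,0.56,-3.17)→(-0.37,-1.14,-5.88) → open.


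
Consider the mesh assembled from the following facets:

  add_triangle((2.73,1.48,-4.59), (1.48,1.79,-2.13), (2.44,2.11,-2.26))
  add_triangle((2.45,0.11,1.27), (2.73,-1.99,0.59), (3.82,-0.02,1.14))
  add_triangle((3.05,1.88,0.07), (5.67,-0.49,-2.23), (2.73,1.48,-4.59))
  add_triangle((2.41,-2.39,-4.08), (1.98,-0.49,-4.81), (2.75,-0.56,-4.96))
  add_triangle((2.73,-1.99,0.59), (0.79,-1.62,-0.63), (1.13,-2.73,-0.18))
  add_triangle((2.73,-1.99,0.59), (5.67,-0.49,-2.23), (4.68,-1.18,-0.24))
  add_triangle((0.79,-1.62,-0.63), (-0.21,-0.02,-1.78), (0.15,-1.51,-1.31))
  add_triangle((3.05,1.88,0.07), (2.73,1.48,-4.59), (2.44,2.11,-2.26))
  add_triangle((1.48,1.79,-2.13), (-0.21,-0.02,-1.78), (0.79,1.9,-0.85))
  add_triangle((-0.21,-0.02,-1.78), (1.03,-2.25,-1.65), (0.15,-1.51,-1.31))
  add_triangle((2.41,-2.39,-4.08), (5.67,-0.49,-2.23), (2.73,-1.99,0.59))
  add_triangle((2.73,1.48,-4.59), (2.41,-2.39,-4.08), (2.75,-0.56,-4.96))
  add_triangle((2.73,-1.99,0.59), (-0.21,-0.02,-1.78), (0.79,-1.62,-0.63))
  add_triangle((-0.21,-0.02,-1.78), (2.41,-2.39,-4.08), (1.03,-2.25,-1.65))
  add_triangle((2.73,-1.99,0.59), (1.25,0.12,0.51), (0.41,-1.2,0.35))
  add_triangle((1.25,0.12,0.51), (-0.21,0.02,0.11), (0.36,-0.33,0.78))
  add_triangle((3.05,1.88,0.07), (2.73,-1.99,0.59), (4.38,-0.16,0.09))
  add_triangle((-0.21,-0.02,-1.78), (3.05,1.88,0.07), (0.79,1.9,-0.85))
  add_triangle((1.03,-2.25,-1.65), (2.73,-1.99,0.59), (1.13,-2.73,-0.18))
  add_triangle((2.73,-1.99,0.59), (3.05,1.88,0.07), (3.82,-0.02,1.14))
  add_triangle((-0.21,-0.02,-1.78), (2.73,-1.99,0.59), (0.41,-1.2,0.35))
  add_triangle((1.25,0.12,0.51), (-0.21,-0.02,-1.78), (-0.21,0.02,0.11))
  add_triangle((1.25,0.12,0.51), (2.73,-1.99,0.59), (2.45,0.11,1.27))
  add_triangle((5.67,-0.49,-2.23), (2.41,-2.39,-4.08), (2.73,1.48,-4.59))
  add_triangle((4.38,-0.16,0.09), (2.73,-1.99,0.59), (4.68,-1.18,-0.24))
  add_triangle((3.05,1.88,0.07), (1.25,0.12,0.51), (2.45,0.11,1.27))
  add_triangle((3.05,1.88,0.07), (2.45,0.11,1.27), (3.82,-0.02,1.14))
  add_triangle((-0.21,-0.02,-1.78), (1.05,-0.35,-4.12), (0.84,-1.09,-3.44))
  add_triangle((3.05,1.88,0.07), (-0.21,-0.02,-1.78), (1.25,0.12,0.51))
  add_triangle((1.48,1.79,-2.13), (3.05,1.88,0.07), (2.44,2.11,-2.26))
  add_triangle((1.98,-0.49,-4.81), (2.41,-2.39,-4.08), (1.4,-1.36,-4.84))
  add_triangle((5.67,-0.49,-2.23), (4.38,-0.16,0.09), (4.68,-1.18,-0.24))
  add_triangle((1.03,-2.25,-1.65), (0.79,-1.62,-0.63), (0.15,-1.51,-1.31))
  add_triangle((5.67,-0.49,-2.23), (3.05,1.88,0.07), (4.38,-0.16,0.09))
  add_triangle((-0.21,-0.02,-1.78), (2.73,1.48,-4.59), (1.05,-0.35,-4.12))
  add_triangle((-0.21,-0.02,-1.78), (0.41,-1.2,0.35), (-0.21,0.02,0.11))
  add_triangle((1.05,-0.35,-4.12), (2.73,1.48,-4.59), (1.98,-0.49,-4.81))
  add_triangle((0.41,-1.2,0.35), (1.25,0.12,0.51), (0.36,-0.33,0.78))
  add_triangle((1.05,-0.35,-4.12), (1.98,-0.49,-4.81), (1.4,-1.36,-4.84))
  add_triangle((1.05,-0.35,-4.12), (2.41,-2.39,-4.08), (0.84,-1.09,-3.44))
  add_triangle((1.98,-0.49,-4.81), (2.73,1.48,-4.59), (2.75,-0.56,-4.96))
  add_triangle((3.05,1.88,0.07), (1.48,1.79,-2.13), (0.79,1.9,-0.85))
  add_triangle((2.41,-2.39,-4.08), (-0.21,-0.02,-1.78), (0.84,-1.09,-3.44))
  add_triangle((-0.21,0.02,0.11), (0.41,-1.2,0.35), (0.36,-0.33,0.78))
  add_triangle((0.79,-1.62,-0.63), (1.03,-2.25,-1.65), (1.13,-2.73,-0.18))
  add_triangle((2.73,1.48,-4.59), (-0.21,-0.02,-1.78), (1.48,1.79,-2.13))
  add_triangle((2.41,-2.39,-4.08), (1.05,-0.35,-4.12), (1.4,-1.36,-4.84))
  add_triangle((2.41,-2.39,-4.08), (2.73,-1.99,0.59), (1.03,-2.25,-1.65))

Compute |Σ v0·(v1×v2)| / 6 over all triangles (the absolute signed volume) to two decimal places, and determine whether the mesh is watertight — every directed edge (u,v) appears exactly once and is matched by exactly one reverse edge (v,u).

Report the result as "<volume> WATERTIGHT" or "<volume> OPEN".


Per-triangle v0·(v1×v2)/6:
  t1: +0.6996
  t2: +0.6602
  t3: +9.1816
  t4: +1.0890
  t5: -0.4930
  t6: +1.4339
  t7: -0.2377
  t8: +1.6720
  t9: +0.5017
  t10: +0.3416
  t11: +8.6220
  t12: +0.5396
  t13: -0.7610
  t14: +1.0624
  t15: +0.2210
  t16: +0.0202
  t17: +0.7863
  t18: -1.2268
  t19: +1.3349
  t20: +1.3281
  t21: +0.7318
  t22: +0.0142
  t23: -0.1405
  t24: +12.3286
  t25: +0.8571
  t26: -0.0588
  t27: +0.7161
  t28: +0.3668
  t29: -0.5602
  t30: +0.3668
  t31: +1.4453
  t32: +1.6590
  t33: +0.1096
  t34: +3.4097
  t35: +0.9927
  t36: +0.0776
  t37: +1.0555
  t38: +0.1496
  t39: +0.4820
  t40: +0.8021
  t41: +1.1427
  t42: +1.1670
  t43: -0.0354
  t44: +0.0335
  t45: -0.0581
  t46: +0.9739
  t47: -0.6591
  t48: +2.5988
Σ = +56.7437 → |volume| = 56.74

Directed edges: 144 total, each appears once with its reverse present → watertight.

56.74 WATERTIGHT


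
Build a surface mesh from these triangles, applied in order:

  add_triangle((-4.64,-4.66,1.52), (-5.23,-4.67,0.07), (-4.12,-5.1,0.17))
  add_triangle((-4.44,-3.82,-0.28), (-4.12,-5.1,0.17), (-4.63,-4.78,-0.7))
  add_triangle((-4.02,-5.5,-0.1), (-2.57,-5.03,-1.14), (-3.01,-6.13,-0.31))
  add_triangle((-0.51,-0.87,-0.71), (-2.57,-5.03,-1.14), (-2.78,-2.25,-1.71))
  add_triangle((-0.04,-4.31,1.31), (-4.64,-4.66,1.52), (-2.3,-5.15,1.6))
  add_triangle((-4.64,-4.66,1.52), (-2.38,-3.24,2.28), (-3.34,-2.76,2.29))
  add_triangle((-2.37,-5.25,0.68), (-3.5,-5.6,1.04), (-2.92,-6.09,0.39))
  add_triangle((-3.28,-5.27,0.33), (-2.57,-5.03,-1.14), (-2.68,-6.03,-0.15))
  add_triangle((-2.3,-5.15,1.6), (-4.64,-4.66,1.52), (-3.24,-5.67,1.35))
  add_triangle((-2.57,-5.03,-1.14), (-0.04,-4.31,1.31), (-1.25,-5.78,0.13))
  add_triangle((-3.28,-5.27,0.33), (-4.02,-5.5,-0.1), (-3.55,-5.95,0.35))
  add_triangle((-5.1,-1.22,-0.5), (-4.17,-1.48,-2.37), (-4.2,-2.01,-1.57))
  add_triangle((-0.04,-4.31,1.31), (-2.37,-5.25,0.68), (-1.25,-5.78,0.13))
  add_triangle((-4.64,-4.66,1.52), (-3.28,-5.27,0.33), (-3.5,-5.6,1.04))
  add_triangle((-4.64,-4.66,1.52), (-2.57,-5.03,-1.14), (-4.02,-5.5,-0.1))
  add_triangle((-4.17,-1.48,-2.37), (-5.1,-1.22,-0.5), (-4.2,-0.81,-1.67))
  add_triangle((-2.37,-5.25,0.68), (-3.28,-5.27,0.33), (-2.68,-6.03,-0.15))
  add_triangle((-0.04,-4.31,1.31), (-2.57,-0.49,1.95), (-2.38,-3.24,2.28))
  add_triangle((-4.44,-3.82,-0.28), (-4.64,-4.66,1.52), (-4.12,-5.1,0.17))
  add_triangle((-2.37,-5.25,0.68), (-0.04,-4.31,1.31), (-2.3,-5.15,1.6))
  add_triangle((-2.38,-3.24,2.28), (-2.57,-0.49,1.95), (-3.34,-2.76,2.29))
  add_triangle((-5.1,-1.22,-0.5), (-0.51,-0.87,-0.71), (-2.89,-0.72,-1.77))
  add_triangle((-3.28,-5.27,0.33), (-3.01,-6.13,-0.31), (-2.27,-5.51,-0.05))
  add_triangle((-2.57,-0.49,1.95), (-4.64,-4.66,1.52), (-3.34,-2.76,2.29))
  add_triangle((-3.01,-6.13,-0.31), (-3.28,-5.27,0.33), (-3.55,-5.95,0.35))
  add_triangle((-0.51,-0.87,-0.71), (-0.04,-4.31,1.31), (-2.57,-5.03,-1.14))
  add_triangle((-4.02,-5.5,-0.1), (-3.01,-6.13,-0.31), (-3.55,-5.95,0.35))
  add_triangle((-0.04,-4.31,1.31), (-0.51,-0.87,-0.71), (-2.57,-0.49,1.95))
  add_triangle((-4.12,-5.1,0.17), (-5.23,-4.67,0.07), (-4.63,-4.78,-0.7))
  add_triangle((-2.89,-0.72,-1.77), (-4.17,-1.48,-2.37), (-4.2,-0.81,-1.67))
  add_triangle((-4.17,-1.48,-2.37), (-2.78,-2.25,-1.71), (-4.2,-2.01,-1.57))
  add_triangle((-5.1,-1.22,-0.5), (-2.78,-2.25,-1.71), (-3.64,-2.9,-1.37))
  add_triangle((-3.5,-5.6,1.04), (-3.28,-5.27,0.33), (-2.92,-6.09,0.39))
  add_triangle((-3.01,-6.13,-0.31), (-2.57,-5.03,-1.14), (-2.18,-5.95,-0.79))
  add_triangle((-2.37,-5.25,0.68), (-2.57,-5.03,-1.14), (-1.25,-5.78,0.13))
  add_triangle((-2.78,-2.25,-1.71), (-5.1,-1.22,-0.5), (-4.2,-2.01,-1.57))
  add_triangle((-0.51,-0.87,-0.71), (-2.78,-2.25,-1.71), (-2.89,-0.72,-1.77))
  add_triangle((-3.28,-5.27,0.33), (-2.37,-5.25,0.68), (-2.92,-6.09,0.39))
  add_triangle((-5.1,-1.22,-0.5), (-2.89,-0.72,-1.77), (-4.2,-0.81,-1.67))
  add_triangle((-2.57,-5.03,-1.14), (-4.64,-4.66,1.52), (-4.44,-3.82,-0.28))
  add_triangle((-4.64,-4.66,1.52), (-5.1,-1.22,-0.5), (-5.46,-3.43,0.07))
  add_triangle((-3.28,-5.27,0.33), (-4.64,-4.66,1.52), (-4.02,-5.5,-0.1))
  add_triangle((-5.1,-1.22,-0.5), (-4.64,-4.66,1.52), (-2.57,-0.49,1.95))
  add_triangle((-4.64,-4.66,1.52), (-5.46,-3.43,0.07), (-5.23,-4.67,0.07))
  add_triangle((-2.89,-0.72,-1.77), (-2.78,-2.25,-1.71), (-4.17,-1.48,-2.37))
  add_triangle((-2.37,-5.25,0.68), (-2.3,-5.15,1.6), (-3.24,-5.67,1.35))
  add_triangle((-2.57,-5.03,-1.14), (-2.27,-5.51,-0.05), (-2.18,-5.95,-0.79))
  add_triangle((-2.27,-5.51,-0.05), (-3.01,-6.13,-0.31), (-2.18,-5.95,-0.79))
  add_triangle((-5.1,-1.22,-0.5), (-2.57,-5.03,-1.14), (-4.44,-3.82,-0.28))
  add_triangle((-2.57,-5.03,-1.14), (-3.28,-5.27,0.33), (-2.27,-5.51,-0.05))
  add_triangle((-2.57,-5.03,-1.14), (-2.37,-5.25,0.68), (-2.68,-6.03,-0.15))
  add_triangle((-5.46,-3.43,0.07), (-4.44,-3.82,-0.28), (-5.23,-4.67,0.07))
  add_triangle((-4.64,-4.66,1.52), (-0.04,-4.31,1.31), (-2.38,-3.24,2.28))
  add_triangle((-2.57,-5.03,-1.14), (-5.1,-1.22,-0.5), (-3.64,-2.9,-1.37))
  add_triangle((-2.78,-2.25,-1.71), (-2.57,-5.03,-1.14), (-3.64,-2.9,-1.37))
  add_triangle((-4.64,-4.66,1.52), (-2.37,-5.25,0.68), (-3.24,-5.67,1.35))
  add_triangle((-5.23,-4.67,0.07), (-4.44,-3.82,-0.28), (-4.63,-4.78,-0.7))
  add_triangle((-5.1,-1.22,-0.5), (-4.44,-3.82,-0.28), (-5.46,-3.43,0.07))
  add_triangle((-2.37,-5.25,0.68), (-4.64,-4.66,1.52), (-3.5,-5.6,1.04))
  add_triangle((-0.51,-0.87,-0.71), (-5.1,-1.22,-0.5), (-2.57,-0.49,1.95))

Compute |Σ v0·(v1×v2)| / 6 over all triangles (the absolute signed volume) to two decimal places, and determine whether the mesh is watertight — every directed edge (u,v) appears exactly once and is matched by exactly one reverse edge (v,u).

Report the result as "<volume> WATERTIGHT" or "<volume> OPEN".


45.89 WATERTIGHT

Per-triangle v0·(v1×v2)/6:
  t1: +1.7543
  t2: -0.7230
  t3: +1.2120
  t4: +0.6351
  t5: +0.0531
  t6: +1.4755
  t7: +0.3862
  t8: +1.1115
  t9: +0.9478
  t10: -0.6552
  t11: +0.0716
  t12: +1.2008
  t13: +1.9257
  t14: +1.0375
  t15: -0.4416
  t16: +0.8406
  t17: +0.7470
  t18: +0.6534
  t19: -1.8738
  t20: +1.5393
  t21: +0.7227
  t22: -0.9291
  t23: +0.4272
  t24: +1.4245
  t25: -0.0774
  t26: +0.8040
  t27: +0.7630
  t28: -2.4451
  t29: +1.0086
  t30: +0.2127
  t31: +0.7643
  t32: +1.1145
  t33: +0.5271
  t34: +0.7211
  t35: +2.2928
  t36: +0.3321
  t37: +0.2957
  t38: -0.2617
  t39: -0.2767
  t40: +4.2644
  t41: +1.7388
  t42: +1.3229
  t43: +6.8540
  t44: +1.8354
  t45: +0.1396
  t46: +0.5688
  t47: -0.6091
  t48: +0.3909
  t49: +2.6645
  t50: -1.2871
  t51: -0.3099
  t52: +0.4272
  t53: +4.1019
  t54: +2.2705
  t55: +1.1972
  t56: +0.8206
  t57: +0.2871
  t58: +1.1386
  t59: +0.0811
  t60: -1.3300
Σ = +45.8852 → |volume| = 45.89

Directed edges: 180 total, each appears once with its reverse present → watertight.


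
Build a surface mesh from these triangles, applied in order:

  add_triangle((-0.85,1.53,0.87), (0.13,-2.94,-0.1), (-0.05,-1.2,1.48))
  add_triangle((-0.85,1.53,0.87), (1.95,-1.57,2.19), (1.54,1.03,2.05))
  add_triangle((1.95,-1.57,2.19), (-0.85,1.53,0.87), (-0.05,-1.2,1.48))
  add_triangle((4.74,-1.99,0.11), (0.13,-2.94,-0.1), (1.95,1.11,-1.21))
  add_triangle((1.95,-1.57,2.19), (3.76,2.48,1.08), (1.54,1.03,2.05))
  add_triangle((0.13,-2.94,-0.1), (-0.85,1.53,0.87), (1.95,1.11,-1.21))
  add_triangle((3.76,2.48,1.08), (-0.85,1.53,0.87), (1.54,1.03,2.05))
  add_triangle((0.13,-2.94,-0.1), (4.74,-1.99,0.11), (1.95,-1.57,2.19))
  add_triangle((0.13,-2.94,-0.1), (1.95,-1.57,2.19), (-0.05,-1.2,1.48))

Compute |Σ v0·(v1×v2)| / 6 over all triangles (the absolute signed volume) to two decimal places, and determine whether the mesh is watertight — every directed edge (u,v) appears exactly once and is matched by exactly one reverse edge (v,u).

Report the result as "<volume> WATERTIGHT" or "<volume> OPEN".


17.11 OPEN

Per-triangle v0·(v1×v2)/6:
  t1: +0.5417
  t2: +1.2580
  t3: +1.1577
  t4: +3.0183
  t5: +2.8921
  t6: -0.3229
  t7: +2.0963
  t8: +4.9501
  t9: +1.5147
Σ = +17.1058 → |volume| = 17.11

Directed edges: 27 total; 5 unmatched, e.g. (1.95,1.11,-1.21)→(4.74,-1.99,0.11) → open.
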